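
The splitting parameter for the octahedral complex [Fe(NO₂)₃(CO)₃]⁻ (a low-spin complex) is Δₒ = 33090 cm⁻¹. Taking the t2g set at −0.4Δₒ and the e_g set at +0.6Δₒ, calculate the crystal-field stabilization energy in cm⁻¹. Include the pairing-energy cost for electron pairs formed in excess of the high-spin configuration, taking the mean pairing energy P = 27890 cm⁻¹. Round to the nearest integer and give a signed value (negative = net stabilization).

-23636

Ligand charges: 3×(-1) from NO₂⁻ and 3×(+0) from CO sum to -3; with overall charge -1, Fe is +2.
Group 8 minus oxidation state +2 gives a d⁶ configuration for Fe²⁺.
The d⁶ electrons fill as t2g^6 e_g^0.
The orbital stabilization is -2.4Δₒ = -2.4 × 33090 = -79416 cm⁻¹.
Relative to high-spin t2g^4 e_g^2 (1 paired), the low-spin configuration has 2 additional pairs, contributing +2 × 27890 = +55780 cm⁻¹.
Overall CFSE = -79416 + 55780 = -23636 cm⁻¹.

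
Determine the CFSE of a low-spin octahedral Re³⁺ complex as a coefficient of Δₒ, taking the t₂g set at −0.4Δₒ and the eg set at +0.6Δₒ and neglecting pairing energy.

-1.6 Δₒ

Re sits in group 7; removing 3 electrons leaves Re³⁺ with 7 − 3 = 4 d electrons.
Configuration: t₂g⁴ eg⁰.
CFSE = 4(-0.4Δₒ) + 0(0.6Δₒ) = -1.6Δₒ + 0.0Δₒ = -1.6Δₒ.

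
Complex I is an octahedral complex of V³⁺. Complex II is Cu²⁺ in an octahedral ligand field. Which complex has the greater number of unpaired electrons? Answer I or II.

I: V³⁺: group 5, so d-count = 5 − 3 = 2; For octahedral d² the high- and low-spin configurations coincide; t₂g² eg⁰ → 2 unpaired.
II: Group 11 minus oxidation state +2 gives a d⁹ configuration for Cu²⁺; t2g^6 e_g^3 → 1 unpaired.
So I has more unpaired electrons.

I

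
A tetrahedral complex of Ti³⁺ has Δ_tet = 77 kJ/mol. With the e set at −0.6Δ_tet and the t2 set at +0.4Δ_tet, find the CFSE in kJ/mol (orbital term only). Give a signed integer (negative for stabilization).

-46

Group 4 minus oxidation state +3 gives a d¹ configuration for Ti³⁺.
Tetrahedral fields are weak (Δₜ ≈ 4/9 Δₒ), so electrons fill high-spin.
Configuration: e^1 t2^0.
Orbital CFSE = 1(-0.6) + 0(0.4) = -0.6Δ_tet = -0.6 × 77 = -46 kJ/mol.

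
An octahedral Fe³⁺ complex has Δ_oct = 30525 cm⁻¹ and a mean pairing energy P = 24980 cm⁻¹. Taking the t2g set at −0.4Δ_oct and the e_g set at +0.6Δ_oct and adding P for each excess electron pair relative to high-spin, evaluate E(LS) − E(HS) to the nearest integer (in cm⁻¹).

Fe sits in group 8; removing 3 electrons leaves Fe³⁺ with 8 − 3 = 5 d electrons.
In the high-spin limit (t2g^3 e_g^2) the orbital term is 0.0Δ_oct = 0 cm⁻¹, with no excess pairing.
Low-spin: t2g^5 e_g^0, orbital CFSE = -2.0Δ_oct = -61050 cm⁻¹; plus 2 excess pairs × P = +49960 cm⁻¹; total -11090 cm⁻¹.
The difference is -11090 − (0) = -11090 cm⁻¹, so low-spin lies lower.

-11090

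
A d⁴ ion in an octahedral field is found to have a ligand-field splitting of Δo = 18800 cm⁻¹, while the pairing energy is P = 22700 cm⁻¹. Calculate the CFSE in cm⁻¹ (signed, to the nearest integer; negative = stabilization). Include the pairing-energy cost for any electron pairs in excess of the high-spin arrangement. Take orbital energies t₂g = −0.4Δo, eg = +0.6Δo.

Δo < P, so pairing is avoided: the ground state is high-spin.
Configuration: t₂g³ eg¹.
Orbital CFSE = -0.6Δo = -0.6 × 18800 = -11280 cm⁻¹.
High-spin has no excess pairs, so no pairing correction applies.

-11280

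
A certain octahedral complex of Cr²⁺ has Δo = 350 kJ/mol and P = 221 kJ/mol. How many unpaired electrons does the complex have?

Group 6 minus oxidation state +2 gives a d⁴ configuration for Cr²⁺.
Here Δo > P (350 > 221), so the low-spin state is favoured.
That gives t₂g⁴ eg⁰.
Unpaired electrons: 2.

2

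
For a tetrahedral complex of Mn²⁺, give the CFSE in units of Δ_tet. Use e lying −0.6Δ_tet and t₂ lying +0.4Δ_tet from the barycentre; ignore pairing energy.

Mn sits in group 7; removing 2 electrons leaves Mn²⁺ with 7 − 2 = 5 d electrons.
With tetrahedral geometry the complex is necessarily high-spin.
Configuration: e² t₂³.
CFSE = 2(-0.6Δ_tet) + 3(0.4Δ_tet) = -1.2Δ_tet + 1.2Δ_tet = 0.0Δ_tet.

0.0 Δ_tet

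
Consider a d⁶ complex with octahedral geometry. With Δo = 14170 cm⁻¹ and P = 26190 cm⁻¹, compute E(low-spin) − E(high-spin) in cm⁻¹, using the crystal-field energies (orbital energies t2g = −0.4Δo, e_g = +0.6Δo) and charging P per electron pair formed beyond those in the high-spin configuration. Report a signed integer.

In the high-spin limit (t2g^4 e_g^2) the orbital term is -0.4Δo = -5668 cm⁻¹, with no excess pairing.
Low-spin t2g^6 e_g^0 gives -2.4Δo = -34008 cm⁻¹, but forming 2 extra pairs costs 2P = 52380 cm⁻¹, so E(LS) = -34008 + 52380 = 18372 cm⁻¹.
The difference is 18372 − (-5668) = 24040 cm⁻¹, so high-spin lies lower.

24040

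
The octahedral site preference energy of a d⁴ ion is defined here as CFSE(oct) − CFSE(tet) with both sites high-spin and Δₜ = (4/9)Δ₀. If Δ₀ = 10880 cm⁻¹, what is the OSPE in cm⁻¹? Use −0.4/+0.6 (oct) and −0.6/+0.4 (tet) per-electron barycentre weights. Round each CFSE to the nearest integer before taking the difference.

Octahedral (high-spin): t2g^3 e_g^1, CFSE = 3(−0.4) + 1(+0.6) = -0.6Δ₀ = -0.6 × 10880 = -6528 cm⁻¹.
Tetrahedral e^2 t2^2 gives -0.4Δₜ = -0.4 × (4/9) × 10880 = -1934 cm⁻¹.
OSPE = -6528 − (-1934) = -4594 cm⁻¹.

-4594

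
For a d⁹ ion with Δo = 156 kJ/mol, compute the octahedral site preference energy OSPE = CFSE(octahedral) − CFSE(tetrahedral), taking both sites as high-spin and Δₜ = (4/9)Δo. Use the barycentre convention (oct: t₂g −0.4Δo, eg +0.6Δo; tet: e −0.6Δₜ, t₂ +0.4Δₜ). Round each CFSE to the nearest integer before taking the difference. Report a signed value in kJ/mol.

-66

Octahedral (high-spin): t2g^6 e_g^3, CFSE = 6(−0.4) + 3(+0.6) = -0.6Δo = -0.6 × 156 = -94 kJ/mol.
Tetrahedral: e^4 t2^5, CFSE = 4(−0.6) + 5(+0.4) = -0.4Δₜ = -0.4 × (4/9) × 156 = -28 kJ/mol.
Subtracting, OSPE = -94 − (-28) = -66 kJ/mol.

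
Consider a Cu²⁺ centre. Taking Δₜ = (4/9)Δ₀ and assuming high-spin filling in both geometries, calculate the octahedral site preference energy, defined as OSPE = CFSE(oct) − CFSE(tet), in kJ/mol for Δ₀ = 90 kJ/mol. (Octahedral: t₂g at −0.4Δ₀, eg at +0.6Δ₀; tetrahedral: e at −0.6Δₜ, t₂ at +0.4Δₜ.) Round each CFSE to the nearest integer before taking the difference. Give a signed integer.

Cu sits in group 11; removing 2 electrons leaves Cu²⁺ with 11 − 2 = 9 d electrons.
Octahedral (high-spin): t₂g⁶ eg³, CFSE = 6(−0.4) + 3(+0.6) = -0.6Δ₀ = -0.6 × 90 = -54 kJ/mol.
Tetrahedral: e⁴ t₂⁵, CFSE = 4(−0.6) + 5(+0.4) = -0.4Δₜ = -0.4 × (4/9) × 90 = -16 kJ/mol.
OSPE = -54 − (-16) = -38 kJ/mol.

-38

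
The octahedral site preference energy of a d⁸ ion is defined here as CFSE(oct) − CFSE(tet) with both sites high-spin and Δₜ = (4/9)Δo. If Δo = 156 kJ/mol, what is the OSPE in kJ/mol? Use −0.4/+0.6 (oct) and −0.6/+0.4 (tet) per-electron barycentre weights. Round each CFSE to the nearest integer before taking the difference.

Octahedral high-spin t2g^6 e_g^2: CFSE = -1.2 × 156 = -187 kJ/mol.
Tetrahedral: e^4 t2^4, CFSE = 4(−0.6) + 4(+0.4) = -0.8Δₜ = -0.8 × (4/9) × 156 = -55 kJ/mol.
OSPE = CFSE(oct) − CFSE(tet) = -187 − (-55) = -132 kJ/mol.

-132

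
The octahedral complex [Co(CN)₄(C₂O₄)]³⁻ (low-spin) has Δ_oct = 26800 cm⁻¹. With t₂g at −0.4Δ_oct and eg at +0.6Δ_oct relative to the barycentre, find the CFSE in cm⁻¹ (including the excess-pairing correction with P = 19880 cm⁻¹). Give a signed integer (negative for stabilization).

-24560

Ligand charges: 4×(-1) from CN⁻ and 1×(-2) from C₂O₄²⁻ sum to -6; with overall charge -3, Co is +3.
Group 9 minus oxidation state +3 gives a d⁶ configuration for Co³⁺.
Electron filling gives t₂g⁶ eg⁰.
The orbital stabilization is -2.4Δ_oct = -2.4 × 26800 = -64320 cm⁻¹.
High-spin d⁶ would be t₂g⁴ eg² with 1 pair; low-spin has 3, so 2 excess pairs cost +2P = +39760 cm⁻¹.
Combining: -64320 + 39760 = -24560 cm⁻¹.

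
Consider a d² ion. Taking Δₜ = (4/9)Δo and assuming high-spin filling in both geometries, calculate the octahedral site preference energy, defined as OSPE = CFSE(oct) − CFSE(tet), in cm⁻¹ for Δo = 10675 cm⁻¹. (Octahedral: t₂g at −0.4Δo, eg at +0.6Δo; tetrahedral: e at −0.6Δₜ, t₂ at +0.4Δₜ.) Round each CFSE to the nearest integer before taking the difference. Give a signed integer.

Octahedral high-spin t₂g² eg⁰: CFSE = -0.8 × 10675 = -8540 cm⁻¹.
Tetrahedral e² t₂⁰ gives -1.2Δₜ = -1.2 × (4/9) × 10675 = -5693 cm⁻¹.
OSPE = CFSE(oct) − CFSE(tet) = -8540 − (-5693) = -2847 cm⁻¹.

-2847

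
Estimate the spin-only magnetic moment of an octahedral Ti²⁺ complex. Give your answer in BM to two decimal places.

Group 4 minus oxidation state +2 gives a d² configuration for Ti²⁺.
Configuration: t₂g² eg⁰ → 2 unpaired electrons.
μ(spin-only) = √[2(2+2)] = √8 ≈ 2.83 BM.

2.83 BM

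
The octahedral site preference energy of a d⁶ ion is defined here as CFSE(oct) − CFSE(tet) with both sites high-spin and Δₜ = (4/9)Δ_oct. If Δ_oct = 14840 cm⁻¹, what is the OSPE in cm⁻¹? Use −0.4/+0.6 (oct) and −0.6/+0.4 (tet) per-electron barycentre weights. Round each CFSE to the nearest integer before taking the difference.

Octahedral high-spin t₂g⁴ eg²: CFSE = -0.4 × 14840 = -5936 cm⁻¹.
Tetrahedral e³ t₂³ gives -0.6Δₜ = -0.6 × (4/9) × 14840 = -3957 cm⁻¹.
OSPE = -5936 − (-3957) = -1979 cm⁻¹.

-1979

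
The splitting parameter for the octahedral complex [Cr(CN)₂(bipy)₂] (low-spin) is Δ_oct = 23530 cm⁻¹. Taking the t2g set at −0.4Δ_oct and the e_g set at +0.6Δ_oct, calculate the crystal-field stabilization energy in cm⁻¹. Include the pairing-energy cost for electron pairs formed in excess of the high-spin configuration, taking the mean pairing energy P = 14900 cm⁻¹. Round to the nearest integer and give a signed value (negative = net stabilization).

-22748

Ligand charges: 2×(-1) from CN⁻ and 2×(+0) from bipy sum to -2; with overall charge +0, Cr is +2.
Cr sits in group 6; removing 2 electrons leaves Cr²⁺ with 6 − 2 = 4 d electrons.
Electron filling gives t2g^4 e_g^0.
Orbital CFSE = 4(-0.4) + 0(0.6) = -1.6Δ_oct = -1.6 × 23530 = -37648 cm⁻¹.
Relative to high-spin t2g^3 e_g^1 (0 paired), the low-spin configuration has 1 additional pair, contributing +1 × 14900 = +14900 cm⁻¹.
Net CFSE = -37648 + 14900 = -22748 cm⁻¹.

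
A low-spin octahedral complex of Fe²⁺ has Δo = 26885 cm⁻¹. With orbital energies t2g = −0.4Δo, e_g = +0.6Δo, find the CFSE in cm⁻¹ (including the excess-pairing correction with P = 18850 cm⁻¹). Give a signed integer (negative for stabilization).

-26824

Fe is in group 8, so Fe²⁺ is d⁶ (8 − 2 = 6).
Electron filling gives t2g^6 e_g^0.
Orbital CFSE = 6(-0.4) + 0(0.6) = -2.4Δo = -2.4 × 26885 = -64524 cm⁻¹.
High-spin d⁶ would be t2g^4 e_g^2 with 1 pair; low-spin has 3, so 2 excess pairs cost +2P = +37700 cm⁻¹.
Overall CFSE = -64524 + 37700 = -26824 cm⁻¹.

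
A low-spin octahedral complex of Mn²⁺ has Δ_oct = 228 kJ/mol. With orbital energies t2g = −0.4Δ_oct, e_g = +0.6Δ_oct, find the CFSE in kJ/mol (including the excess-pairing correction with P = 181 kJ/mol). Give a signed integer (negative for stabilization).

Mn sits in group 7; removing 2 electrons leaves Mn²⁺ with 7 − 2 = 5 d electrons.
Configuration: t2g^5 e_g^0.
The orbital stabilization is -2.0Δ_oct = -2.0 × 228 = -456 kJ/mol.
High-spin d⁵ would be t2g^3 e_g^2 with 0 pairs; low-spin has 2, so 2 excess pairs cost +2P = +362 kJ/mol.
Net CFSE = -456 + 362 = -94 kJ/mol.

-94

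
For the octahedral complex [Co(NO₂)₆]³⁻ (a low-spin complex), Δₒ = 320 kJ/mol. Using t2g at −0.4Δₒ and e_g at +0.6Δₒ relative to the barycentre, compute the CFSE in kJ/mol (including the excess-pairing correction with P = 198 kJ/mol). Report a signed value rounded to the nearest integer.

Each NO₂⁻ contributes -1; 6 × (-1) = -6. With overall charge -3, Co is in the +3 oxidation state.
Co³⁺: group 9, so d-count = 9 − 3 = 6.
The d⁶ electrons fill as t2g^6 e_g^0.
The orbital stabilization is -2.4Δₒ = -2.4 × 320 = -768 kJ/mol.
Pairing penalty: 3 pairs vs 1 in the high-spin reference → 2 extra × P = 396 kJ/mol.
Combining: -768 + 396 = -372 kJ/mol.

-372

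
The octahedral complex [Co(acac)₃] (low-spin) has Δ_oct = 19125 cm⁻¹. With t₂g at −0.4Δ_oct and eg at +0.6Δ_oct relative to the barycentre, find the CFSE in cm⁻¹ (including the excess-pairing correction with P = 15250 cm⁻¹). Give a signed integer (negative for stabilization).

-15400

Each acac⁻ contributes -1; 3 × (-1) = -3. With overall charge +0, Co is in the +3 oxidation state.
Co is in group 9, so Co³⁺ is d⁶ (9 − 3 = 6).
Electron filling gives t₂g⁶ eg⁰.
CFSE(orbital) = 6×(-0.4Δ_oct) + 0×(0.6Δ_oct) = -2.4Δ_oct; with Δ_oct = 19125 cm⁻¹ that is -45900 cm⁻¹.
Pairing penalty: 3 pairs vs 1 in the high-spin reference → 2 extra × P = 30500 cm⁻¹.
Overall CFSE = -45900 + 30500 = -15400 cm⁻¹.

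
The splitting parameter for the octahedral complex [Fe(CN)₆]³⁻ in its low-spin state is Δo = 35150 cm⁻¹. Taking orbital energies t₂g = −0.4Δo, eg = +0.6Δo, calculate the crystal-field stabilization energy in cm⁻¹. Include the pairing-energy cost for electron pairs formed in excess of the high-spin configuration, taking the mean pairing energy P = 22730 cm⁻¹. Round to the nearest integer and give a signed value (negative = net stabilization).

-24840

Each CN⁻ contributes -1; 6 × (-1) = -6. With overall charge -3, Fe is in the +3 oxidation state.
Group 8 minus oxidation state +3 gives a d⁵ configuration for Fe³⁺.
Electron filling gives t₂g⁵ eg⁰.
CFSE(orbital) = 5×(-0.4Δo) + 0×(0.6Δo) = -2.0Δo; with Δo = 35150 cm⁻¹ that is -70300 cm⁻¹.
Relative to high-spin t₂g³ eg² (0 paired), the low-spin configuration has 2 additional pairs, contributing +2 × 22730 = +45460 cm⁻¹.
Combining: -70300 + 45460 = -24840 cm⁻¹.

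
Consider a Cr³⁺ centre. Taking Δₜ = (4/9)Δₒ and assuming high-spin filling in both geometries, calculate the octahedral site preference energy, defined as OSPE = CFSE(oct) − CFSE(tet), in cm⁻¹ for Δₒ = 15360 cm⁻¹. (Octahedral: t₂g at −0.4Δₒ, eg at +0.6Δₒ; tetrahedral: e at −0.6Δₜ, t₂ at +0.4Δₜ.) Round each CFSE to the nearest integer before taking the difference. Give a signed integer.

-12971

Cr sits in group 6; removing 3 electrons leaves Cr³⁺ with 6 − 3 = 3 d electrons.
In an octahedral site d³ (HS) is t₂g³ eg⁰, giving CFSE(oct) = -1.2Δₒ = -18432 cm⁻¹.
Tetrahedral e² t₂¹ gives -0.8Δₜ = -0.8 × (4/9) × 15360 = -5461 cm⁻¹.
OSPE = CFSE(oct) − CFSE(tet) = -18432 − (-5461) = -12971 cm⁻¹.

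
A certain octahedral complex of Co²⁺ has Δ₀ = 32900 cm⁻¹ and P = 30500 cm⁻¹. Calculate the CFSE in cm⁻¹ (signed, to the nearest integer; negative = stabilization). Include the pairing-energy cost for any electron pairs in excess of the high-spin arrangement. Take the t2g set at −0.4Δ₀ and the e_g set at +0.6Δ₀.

Group 9 minus oxidation state +2 gives a d⁷ configuration for Co²⁺.
Δ₀ > P, so pairing is preferred: the ground state is low-spin.
That gives t2g^6 e_g^1.
Orbital CFSE = -1.8Δ₀ = -1.8 × 32900 = -59220 cm⁻¹.
Excess pairs vs high-spin: 3 − 2 = 1; pairing cost = +30500 cm⁻¹.
Net CFSE = -59220 + 30500 = -28720 cm⁻¹.

-28720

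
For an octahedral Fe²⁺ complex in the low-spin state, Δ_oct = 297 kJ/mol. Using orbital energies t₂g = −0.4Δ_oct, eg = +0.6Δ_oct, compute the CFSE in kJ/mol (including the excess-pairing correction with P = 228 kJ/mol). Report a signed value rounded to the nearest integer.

Group 8 minus oxidation state +2 gives a d⁶ configuration for Fe²⁺.
The d⁶ electrons fill as t₂g⁶ eg⁰.
CFSE(orbital) = 6×(-0.4Δ_oct) + 0×(0.6Δ_oct) = -2.4Δ_oct; with Δ_oct = 297 kJ/mol that is -713 kJ/mol.
Pairing penalty: 3 pairs vs 1 in the high-spin reference → 2 extra × P = 456 kJ/mol.
Overall CFSE = -713 + 456 = -257 kJ/mol.

-257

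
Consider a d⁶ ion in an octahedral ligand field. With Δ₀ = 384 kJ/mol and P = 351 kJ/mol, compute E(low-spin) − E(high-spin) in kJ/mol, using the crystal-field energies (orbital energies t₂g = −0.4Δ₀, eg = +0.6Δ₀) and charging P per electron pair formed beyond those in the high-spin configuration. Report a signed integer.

-66

High-spin d⁶ fills as t₂g⁴ eg² with CFSE 4(−0.4) + 2(+0.6) = -0.4Δ₀ = -154 kJ/mol.
Low-spin: t₂g⁶ eg⁰, orbital CFSE = -2.4Δ₀ = -922 kJ/mol; plus 2 excess pairs × P = +702 kJ/mol; total -220 kJ/mol.
E(LS) − E(HS) = -220 − (-154) = -66 kJ/mol.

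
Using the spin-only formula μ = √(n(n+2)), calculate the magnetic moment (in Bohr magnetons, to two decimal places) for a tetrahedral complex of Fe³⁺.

Fe is in group 8, so Fe³⁺ is d⁵ (8 − 3 = 5).
Tetrahedral fields are weak (Δₜ ≈ 4/9 Δₒ), so electrons fill high-spin.
Configuration: e^2 t2^3 → 5 unpaired electrons.
μ(spin-only) = √[5(5+2)] = √35 ≈ 5.92 Bohr magnetons.

5.92 Bohr magnetons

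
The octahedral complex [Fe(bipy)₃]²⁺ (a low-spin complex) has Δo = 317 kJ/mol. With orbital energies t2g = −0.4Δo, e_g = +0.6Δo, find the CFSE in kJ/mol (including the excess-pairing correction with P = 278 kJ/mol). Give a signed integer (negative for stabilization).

bipy is neutral, so the +2 overall charge sits on Fe: oxidation state +2.
Fe sits in group 8; removing 2 electrons leaves Fe²⁺ with 8 − 2 = 6 d electrons.
Electron filling gives t2g^6 e_g^0.
The orbital stabilization is -2.4Δo = -2.4 × 317 = -761 kJ/mol.
Relative to high-spin t2g^4 e_g^2 (1 paired), the low-spin configuration has 2 additional pairs, contributing +2 × 278 = +556 kJ/mol.
Net CFSE = -761 + 556 = -205 kJ/mol.

-205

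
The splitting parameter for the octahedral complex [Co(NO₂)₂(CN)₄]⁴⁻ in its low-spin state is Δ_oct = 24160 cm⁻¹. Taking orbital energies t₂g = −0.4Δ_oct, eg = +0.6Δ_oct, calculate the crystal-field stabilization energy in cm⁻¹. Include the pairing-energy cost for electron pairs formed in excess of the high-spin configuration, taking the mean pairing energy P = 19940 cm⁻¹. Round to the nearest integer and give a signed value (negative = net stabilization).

Ligand charges: 2×(-1) from NO₂⁻ and 4×(-1) from CN⁻ sum to -6; with overall charge -4, Co is +2.
Group 9 minus oxidation state +2 gives a d⁷ configuration for Co²⁺.
Configuration: t₂g⁶ eg¹.
CFSE(orbital) = 6×(-0.4Δ_oct) + 1×(0.6Δ_oct) = -1.8Δ_oct; with Δ_oct = 24160 cm⁻¹ that is -43488 cm⁻¹.
Relative to high-spin t₂g⁵ eg² (2 paired), the low-spin configuration has 1 additional pair, contributing +1 × 19940 = +19940 cm⁻¹.
Overall CFSE = -43488 + 19940 = -23548 cm⁻¹.

-23548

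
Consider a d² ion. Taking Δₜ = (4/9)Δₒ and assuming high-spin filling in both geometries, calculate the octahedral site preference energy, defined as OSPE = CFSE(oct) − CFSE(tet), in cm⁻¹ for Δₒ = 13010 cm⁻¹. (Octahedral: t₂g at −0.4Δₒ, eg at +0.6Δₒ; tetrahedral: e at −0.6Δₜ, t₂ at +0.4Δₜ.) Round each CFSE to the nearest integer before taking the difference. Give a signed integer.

-3469

In an octahedral site d² (HS) is t₂g² eg⁰, giving CFSE(oct) = -0.8Δₒ = -10408 cm⁻¹.
Tetrahedral: e² t₂⁰, CFSE = 2(−0.6) + 0(+0.4) = -1.2Δₜ = -1.2 × (4/9) × 13010 = -6939 cm⁻¹.
Subtracting, OSPE = -10408 − (-6939) = -3469 cm⁻¹.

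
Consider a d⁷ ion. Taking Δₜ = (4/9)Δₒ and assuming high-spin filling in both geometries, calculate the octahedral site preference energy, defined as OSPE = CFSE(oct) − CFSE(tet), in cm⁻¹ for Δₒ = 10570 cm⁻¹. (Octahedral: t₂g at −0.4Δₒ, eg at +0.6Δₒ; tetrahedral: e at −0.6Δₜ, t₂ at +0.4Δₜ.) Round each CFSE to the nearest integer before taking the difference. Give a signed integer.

Octahedral (high-spin): t2g^5 e_g^2, CFSE = 5(−0.4) + 2(+0.6) = -0.8Δₒ = -0.8 × 10570 = -8456 cm⁻¹.
In a tetrahedral site the filling is e^4 t2^3: CFSE(tet) = -1.2Δₜ = -1.2 × (4/9)(10570) = -5637 cm⁻¹.
OSPE = -8456 − (-5637) = -2819 cm⁻¹.

-2819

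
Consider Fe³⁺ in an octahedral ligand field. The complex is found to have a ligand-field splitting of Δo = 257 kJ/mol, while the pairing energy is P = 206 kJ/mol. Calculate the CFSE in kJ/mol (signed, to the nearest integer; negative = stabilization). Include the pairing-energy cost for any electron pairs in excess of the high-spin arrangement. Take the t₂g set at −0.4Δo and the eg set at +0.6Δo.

Fe sits in group 8; removing 3 electrons leaves Fe³⁺ with 8 − 3 = 5 d electrons.
With Δo > P the complex is low-spin.
Configuration: t₂g⁵ eg⁰.
Orbital CFSE = -2.0Δo = -2.0 × 257 = -514 kJ/mol.
Excess pairs vs high-spin: 2 − 0 = 2; pairing cost = +412 kJ/mol.
Net CFSE = -514 + 412 = -102 kJ/mol.

-102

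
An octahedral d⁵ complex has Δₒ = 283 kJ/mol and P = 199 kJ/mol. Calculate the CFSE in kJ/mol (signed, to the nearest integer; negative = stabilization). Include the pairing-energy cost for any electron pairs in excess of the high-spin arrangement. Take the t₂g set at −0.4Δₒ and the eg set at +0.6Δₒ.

-168

With Δₒ > P the complex is low-spin.
Filling d⁵ accordingly: t₂g⁵ eg⁰.
Orbital CFSE = -2.0Δₒ = -2.0 × 283 = -566 kJ/mol.
Excess pairs vs high-spin: 2 − 0 = 2; pairing cost = +398 kJ/mol.
Net CFSE = -566 + 398 = -168 kJ/mol.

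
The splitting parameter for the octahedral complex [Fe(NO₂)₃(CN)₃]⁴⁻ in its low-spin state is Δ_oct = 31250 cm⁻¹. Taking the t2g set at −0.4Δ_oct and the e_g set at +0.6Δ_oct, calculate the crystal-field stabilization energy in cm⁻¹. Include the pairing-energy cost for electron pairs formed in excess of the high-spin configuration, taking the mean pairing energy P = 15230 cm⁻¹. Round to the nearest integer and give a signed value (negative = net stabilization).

Ligand charges: 3×(-1) from NO₂⁻ and 3×(-1) from CN⁻ sum to -6; with overall charge -4, Fe is +2.
Fe sits in group 8; removing 2 electrons leaves Fe²⁺ with 8 − 2 = 6 d electrons.
Electron filling gives t2g^6 e_g^0.
Orbital CFSE = 6(-0.4) + 0(0.6) = -2.4Δ_oct = -2.4 × 31250 = -75000 cm⁻¹.
Pairing penalty: 3 pairs vs 1 in the high-spin reference → 2 extra × P = 30460 cm⁻¹.
Net CFSE = -75000 + 30460 = -44540 cm⁻¹.

-44540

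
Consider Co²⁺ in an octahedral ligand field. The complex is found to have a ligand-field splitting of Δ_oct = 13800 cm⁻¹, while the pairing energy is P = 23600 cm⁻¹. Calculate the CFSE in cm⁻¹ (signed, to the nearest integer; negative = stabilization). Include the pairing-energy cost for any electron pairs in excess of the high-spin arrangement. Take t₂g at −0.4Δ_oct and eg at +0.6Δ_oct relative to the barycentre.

Group 9 minus oxidation state +2 gives a d⁷ configuration for Co²⁺.
Δ_oct < P, so pairing is avoided: the ground state is high-spin.
Configuration: t₂g⁵ eg².
Orbital CFSE = -0.8Δ_oct = -0.8 × 13800 = -11040 cm⁻¹.
High-spin has no excess pairs, so no pairing correction applies.

-11040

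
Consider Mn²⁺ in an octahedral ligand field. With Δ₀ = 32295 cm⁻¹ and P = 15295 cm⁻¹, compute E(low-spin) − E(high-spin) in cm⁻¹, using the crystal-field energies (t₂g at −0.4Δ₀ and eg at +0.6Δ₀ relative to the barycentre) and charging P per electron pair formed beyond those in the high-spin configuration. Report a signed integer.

Mn is in group 7, so Mn²⁺ is d⁵ (7 − 2 = 5).
High-spin d⁵ fills as t₂g³ eg² with CFSE 3(−0.4) + 2(+0.6) = 0.0Δ₀ = 0 cm⁻¹.
For low-spin the configuration is t₂g⁵ eg⁰: orbital energy -2.0 × 32295 = -64590 cm⁻¹, and 2 additional pairs relative to high-spin add 30590 cm⁻¹, giving -34000 cm⁻¹.
E(LS) − E(HS) = -34000 − (0) = -34000 cm⁻¹.

-34000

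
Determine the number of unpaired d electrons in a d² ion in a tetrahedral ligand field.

2

Tetrahedral splitting is small, so the complex is high-spin.
Configuration: e² t₂⁰, giving 2 unpaired electrons.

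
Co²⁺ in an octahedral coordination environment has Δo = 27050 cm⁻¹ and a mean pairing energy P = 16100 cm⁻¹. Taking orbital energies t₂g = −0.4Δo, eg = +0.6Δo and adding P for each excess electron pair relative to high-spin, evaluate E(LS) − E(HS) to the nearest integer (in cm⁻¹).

Co sits in group 9; removing 2 electrons leaves Co²⁺ with 9 − 2 = 7 d electrons.
In the high-spin limit (t₂g⁵ eg²) the orbital term is -0.8Δo = -21640 cm⁻¹, with no excess pairing.
Low-spin: t₂g⁶ eg¹, orbital CFSE = -1.8Δo = -48690 cm⁻¹; plus 1 excess pair × P = +16100 cm⁻¹; total -32590 cm⁻¹.
The difference is -32590 − (-21640) = -10950 cm⁻¹, so low-spin lies lower.

-10950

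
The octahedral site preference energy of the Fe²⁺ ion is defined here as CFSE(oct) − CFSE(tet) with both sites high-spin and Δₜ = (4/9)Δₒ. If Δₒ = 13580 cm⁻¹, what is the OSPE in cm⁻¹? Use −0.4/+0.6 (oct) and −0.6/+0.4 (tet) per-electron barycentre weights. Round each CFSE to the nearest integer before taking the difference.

-1811

Fe sits in group 8; removing 2 electrons leaves Fe²⁺ with 8 − 2 = 6 d electrons.
Octahedral (high-spin): t₂g⁴ eg², CFSE = 4(−0.4) + 2(+0.6) = -0.4Δₒ = -0.4 × 13580 = -5432 cm⁻¹.
Tetrahedral: e³ t₂³, CFSE = 3(−0.6) + 3(+0.4) = -0.6Δₜ = -0.6 × (4/9) × 13580 = -3621 cm⁻¹.
Subtracting, OSPE = -5432 − (-3621) = -1811 cm⁻¹.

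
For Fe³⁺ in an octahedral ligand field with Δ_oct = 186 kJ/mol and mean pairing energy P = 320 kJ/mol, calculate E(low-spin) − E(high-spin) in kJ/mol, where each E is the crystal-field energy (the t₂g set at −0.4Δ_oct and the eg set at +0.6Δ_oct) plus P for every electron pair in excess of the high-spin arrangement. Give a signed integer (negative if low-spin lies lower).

Group 8 minus oxidation state +3 gives a d⁵ configuration for Fe³⁺.
High-spin: t₂g³ eg², CFSE = 0.0Δ_oct = 0 kJ/mol.
Low-spin: t₂g⁵ eg⁰, orbital CFSE = -2.0Δ_oct = -372 kJ/mol; plus 2 excess pairs × P = +640 kJ/mol; total 268 kJ/mol.
E(LS) − E(HS) = 268 − (0) = 268 kJ/mol.

268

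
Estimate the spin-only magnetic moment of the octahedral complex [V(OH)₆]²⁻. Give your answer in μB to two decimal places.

1.73 μB

Each OH⁻ contributes -1; 6 × (-1) = -6. With overall charge -2, V is in the +4 oxidation state.
V sits in group 5; removing 4 electrons leaves V⁴⁺ with 5 − 4 = 1 d electrons.
For octahedral d¹ the high- and low-spin configurations coincide.
Configuration: t₂g¹ eg⁰ → 1 unpaired electron.
μ(spin-only) = √[1(1+2)] = √3 ≈ 1.73 μB.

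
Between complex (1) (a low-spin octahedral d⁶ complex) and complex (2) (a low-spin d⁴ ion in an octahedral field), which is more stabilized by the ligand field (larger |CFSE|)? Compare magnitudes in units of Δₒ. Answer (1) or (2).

(1)

(1): t₂g⁶ eg⁰, CFSE = -2.4Δₒ.
(2): t2g^4 e_g^0, CFSE = -1.6Δₒ.
So (1) has the larger |CFSE|.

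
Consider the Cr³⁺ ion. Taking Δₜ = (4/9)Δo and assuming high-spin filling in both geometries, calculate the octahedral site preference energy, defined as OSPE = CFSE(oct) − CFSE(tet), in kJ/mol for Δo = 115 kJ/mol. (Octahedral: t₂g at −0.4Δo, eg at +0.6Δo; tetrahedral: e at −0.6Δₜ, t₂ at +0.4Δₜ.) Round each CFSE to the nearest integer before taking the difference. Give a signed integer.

-97

Group 6 minus oxidation state +3 gives a d³ configuration for Cr³⁺.
In an octahedral site d³ (HS) is t₂g³ eg⁰, giving CFSE(oct) = -1.2Δo = -138 kJ/mol.
Tetrahedral: e² t₂¹, CFSE = 2(−0.6) + 1(+0.4) = -0.8Δₜ = -0.8 × (4/9) × 115 = -41 kJ/mol.
OSPE = -138 − (-41) = -97 kJ/mol.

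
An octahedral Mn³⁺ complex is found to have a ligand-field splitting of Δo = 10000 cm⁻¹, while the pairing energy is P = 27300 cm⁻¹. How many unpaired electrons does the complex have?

Group 7 minus oxidation state +3 gives a d⁴ configuration for Mn³⁺.
Here Δo < P (10000 < 27300), so the high-spin state is favoured.
Configuration: t₂g³ eg¹.
Unpaired electrons: 4.

4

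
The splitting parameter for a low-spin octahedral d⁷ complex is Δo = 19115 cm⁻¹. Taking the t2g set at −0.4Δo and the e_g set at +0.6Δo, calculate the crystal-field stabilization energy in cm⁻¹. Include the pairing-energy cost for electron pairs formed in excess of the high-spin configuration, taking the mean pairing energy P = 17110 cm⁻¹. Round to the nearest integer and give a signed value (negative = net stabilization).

-17297

Electron filling gives t2g^6 e_g^1.
CFSE(orbital) = 6×(-0.4Δo) + 1×(0.6Δo) = -1.8Δo; with Δo = 19115 cm⁻¹ that is -34407 cm⁻¹.
High-spin d⁷ would be t2g^5 e_g^2 with 2 pairs; low-spin has 3, so 1 excess pair costs +1P = +17110 cm⁻¹.
Overall CFSE = -34407 + 17110 = -17297 cm⁻¹.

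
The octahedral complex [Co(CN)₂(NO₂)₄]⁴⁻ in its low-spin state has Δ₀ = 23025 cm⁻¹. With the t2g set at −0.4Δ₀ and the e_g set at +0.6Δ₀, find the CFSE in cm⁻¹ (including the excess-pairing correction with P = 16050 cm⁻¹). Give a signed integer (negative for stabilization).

Ligand charges: 2×(-1) from CN⁻ and 4×(-1) from NO₂⁻ sum to -6; with overall charge -4, Co is +2.
Co sits in group 9; removing 2 electrons leaves Co²⁺ with 9 − 2 = 7 d electrons.
The d⁷ electrons fill as t2g^6 e_g^1.
Orbital CFSE = 6(-0.4) + 1(0.6) = -1.8Δ₀ = -1.8 × 23025 = -41445 cm⁻¹.
Relative to high-spin t2g^5 e_g^2 (2 paired), the low-spin configuration has 1 additional pair, contributing +1 × 16050 = +16050 cm⁻¹.
Combining: -41445 + 16050 = -25395 cm⁻¹.

-25395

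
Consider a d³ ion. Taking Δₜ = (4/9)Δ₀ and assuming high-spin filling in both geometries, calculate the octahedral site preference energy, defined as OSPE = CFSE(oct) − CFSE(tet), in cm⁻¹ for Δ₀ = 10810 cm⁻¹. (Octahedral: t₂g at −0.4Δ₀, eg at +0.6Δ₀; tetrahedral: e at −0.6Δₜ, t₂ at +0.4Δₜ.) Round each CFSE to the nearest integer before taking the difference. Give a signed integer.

Octahedral (high-spin): t2g^3 e_g^0, CFSE = 3(−0.4) + 0(+0.6) = -1.2Δ₀ = -1.2 × 10810 = -12972 cm⁻¹.
Tetrahedral e^2 t2^1 gives -0.8Δₜ = -0.8 × (4/9) × 10810 = -3844 cm⁻¹.
OSPE = CFSE(oct) − CFSE(tet) = -12972 − (-3844) = -9128 cm⁻¹.

-9128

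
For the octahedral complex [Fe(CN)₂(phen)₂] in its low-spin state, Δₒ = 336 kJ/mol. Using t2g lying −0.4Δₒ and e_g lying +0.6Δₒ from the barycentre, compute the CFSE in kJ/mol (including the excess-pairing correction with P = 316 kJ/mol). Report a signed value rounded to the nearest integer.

-174

Ligand charges: 2×(-1) from CN⁻ and 2×(+0) from phen sum to -2; with overall charge +0, Fe is +2.
Group 8 minus oxidation state +2 gives a d⁶ configuration for Fe²⁺.
Electron filling gives t2g^6 e_g^0.
The orbital stabilization is -2.4Δₒ = -2.4 × 336 = -806 kJ/mol.
Pairing penalty: 3 pairs vs 1 in the high-spin reference → 2 extra × P = 632 kJ/mol.
Overall CFSE = -806 + 632 = -174 kJ/mol.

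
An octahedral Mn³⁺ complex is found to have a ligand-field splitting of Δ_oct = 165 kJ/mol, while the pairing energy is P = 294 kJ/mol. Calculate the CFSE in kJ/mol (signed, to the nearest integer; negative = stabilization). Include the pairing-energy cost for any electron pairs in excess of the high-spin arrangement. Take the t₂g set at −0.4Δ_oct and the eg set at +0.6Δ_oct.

Mn³⁺: group 7, so d-count = 7 − 3 = 4.
Δ_oct < P, so pairing is avoided: the ground state is high-spin.
That gives t₂g³ eg¹.
Orbital CFSE = -0.6Δ_oct = -0.6 × 165 = -99 kJ/mol.
High-spin has no excess pairs, so no pairing correction applies.

-99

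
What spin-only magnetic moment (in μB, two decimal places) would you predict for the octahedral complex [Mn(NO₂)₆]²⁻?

3.87 μB

Each NO₂⁻ contributes -1; 6 × (-1) = -6. With overall charge -2, Mn is in the +4 oxidation state.
Mn sits in group 7; removing 4 electrons leaves Mn⁴⁺ with 7 − 4 = 3 d electrons.
Configuration: t2g^3 e_g^0 → 3 unpaired electrons.
μ(spin-only) = √[3(3+2)] = √15 ≈ 3.87 μB.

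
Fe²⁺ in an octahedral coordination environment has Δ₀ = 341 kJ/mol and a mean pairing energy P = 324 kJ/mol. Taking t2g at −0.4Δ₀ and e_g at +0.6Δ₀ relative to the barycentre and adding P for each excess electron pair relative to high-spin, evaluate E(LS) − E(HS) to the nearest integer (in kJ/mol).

Fe sits in group 8; removing 2 electrons leaves Fe²⁺ with 8 − 2 = 6 d electrons.
High-spin: t2g^4 e_g^2, CFSE = -0.4Δ₀ = -136 kJ/mol.
For low-spin the configuration is t2g^6 e_g^0: orbital energy -2.4 × 341 = -818 kJ/mol, and 2 additional pairs relative to high-spin add 648 kJ/mol, giving -170 kJ/mol.
Thus E(LS) − E(HS) = -34 kJ/mol.

-34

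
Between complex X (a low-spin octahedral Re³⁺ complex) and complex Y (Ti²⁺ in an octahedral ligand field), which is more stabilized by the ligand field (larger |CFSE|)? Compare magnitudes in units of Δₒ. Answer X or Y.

X: Re³⁺: group 7, so d-count = 7 − 3 = 4; t2g^4 e_g^0, CFSE = -1.6Δₒ.
Y: Group 4 minus oxidation state +2 gives a d² configuration for Ti²⁺; t₂g² eg⁰, CFSE = -0.8Δₒ.
So X has the larger |CFSE|.

X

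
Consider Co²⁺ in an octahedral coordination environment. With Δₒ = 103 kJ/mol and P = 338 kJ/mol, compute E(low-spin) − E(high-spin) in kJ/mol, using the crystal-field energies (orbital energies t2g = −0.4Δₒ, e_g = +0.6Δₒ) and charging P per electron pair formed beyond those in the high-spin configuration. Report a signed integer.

Co²⁺: group 9, so d-count = 9 − 2 = 7.
High-spin d⁷ fills as t2g^5 e_g^2 with CFSE 5(−0.4) + 2(+0.6) = -0.8Δₒ = -82 kJ/mol.
Low-spin t2g^6 e_g^1 gives -1.8Δₒ = -185 kJ/mol, but forming 1 extra pair costs 1P = 338 kJ/mol, so E(LS) = -185 + 338 = 153 kJ/mol.
The difference is 153 − (-82) = 235 kJ/mol, so high-spin lies lower.

235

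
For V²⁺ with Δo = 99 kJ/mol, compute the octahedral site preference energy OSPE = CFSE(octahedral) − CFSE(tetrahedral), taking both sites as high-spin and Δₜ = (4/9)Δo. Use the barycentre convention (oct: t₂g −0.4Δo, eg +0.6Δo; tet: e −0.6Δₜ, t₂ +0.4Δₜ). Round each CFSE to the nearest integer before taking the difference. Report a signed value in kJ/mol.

V²⁺: group 5, so d-count = 5 − 2 = 3.
Octahedral (high-spin): t₂g³ eg⁰, CFSE = 3(−0.4) + 0(+0.6) = -1.2Δo = -1.2 × 99 = -119 kJ/mol.
In a tetrahedral site the filling is e² t₂¹: CFSE(tet) = -0.8Δₜ = -0.8 × (4/9)(99) = -35 kJ/mol.
Subtracting, OSPE = -119 − (-35) = -84 kJ/mol.

-84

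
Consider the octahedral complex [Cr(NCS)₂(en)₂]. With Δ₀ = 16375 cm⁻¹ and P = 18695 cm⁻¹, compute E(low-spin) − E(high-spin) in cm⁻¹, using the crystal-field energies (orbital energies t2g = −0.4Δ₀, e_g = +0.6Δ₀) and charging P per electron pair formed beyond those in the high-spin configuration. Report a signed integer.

Ligand charges: 2×(-1) from NCS⁻ and 2×(+0) from en sum to -2; with overall charge +0, Cr is +2.
Cr²⁺: group 6, so d-count = 6 − 2 = 4.
High-spin: t2g^3 e_g^1, CFSE = -0.6Δ₀ = -9825 cm⁻¹.
Low-spin: t2g^4 e_g^0, orbital CFSE = -1.6Δ₀ = -26200 cm⁻¹; plus 1 excess pair × P = +18695 cm⁻¹; total -7505 cm⁻¹.
Thus E(LS) − E(HS) = 2320 cm⁻¹.

2320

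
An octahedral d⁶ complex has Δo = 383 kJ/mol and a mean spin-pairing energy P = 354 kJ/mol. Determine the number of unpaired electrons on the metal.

Here Δo > P (383 > 354), so the low-spin state is favoured.
That gives t₂g⁶ eg⁰.
Unpaired electrons: 0.

0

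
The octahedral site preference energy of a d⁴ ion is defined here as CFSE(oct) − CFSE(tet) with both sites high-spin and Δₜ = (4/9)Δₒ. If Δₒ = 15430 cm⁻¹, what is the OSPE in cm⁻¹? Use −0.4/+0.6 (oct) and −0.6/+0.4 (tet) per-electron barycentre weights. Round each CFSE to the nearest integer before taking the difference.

-6515

Octahedral (high-spin): t2g^3 e_g^1, CFSE = 3(−0.4) + 1(+0.6) = -0.6Δₒ = -0.6 × 15430 = -9258 cm⁻¹.
Tetrahedral e^2 t2^2 gives -0.4Δₜ = -0.4 × (4/9) × 15430 = -2743 cm⁻¹.
OSPE = CFSE(oct) − CFSE(tet) = -9258 − (-2743) = -6515 cm⁻¹.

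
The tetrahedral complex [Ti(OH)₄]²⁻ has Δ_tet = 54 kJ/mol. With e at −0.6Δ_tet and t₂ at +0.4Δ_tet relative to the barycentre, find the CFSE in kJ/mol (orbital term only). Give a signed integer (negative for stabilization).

Each OH⁻ contributes -1; 4 × (-1) = -4. With overall charge -2, Ti is in the +2 oxidation state.
Group 4 minus oxidation state +2 gives a d² configuration for Ti²⁺.
With tetrahedral geometry the complex is necessarily high-spin.
Configuration: e² t₂⁰.
Orbital CFSE = 2(-0.6) + 0(0.4) = -1.2Δ_tet = -1.2 × 54 = -65 kJ/mol.

-65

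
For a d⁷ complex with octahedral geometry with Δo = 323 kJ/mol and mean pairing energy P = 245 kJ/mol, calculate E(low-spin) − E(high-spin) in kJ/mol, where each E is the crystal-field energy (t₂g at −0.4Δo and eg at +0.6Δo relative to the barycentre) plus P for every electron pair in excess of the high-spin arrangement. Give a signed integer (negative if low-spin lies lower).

High-spin d⁷ fills as t₂g⁵ eg² with CFSE 5(−0.4) + 2(+0.6) = -0.8Δo = -258 kJ/mol.
Low-spin: t₂g⁶ eg¹, orbital CFSE = -1.8Δo = -581 kJ/mol; plus 1 excess pair × P = +245 kJ/mol; total -336 kJ/mol.
E(LS) − E(HS) = -336 − (-258) = -78 kJ/mol.

-78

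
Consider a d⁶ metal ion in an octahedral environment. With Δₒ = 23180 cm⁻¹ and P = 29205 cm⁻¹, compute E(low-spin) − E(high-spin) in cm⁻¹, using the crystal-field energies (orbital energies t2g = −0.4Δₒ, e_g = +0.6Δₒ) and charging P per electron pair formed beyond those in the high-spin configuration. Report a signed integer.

12050

High-spin: t2g^4 e_g^2, CFSE = -0.4Δₒ = -9272 cm⁻¹.
Low-spin t2g^6 e_g^0 gives -2.4Δₒ = -55632 cm⁻¹, but forming 2 extra pairs costs 2P = 58410 cm⁻¹, so E(LS) = -55632 + 58410 = 2778 cm⁻¹.
E(LS) − E(HS) = 2778 − (-9272) = 12050 cm⁻¹.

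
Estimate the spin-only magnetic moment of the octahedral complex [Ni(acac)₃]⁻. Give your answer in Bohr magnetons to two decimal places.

Each acac⁻ contributes -1; 3 × (-1) = -3. With overall charge -1, Ni is in the +2 oxidation state.
Ni²⁺: group 10, so d-count = 10 − 2 = 8.
Configuration: t₂g⁶ eg² → 2 unpaired electrons.
μ(spin-only) = √[2(2+2)] = √8 ≈ 2.83 Bohr magnetons.

2.83 Bohr magnetons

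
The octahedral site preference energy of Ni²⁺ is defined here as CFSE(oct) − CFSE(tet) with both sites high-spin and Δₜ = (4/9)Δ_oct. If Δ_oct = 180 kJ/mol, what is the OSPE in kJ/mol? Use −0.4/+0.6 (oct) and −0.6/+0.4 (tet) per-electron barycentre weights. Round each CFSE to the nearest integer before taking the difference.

Group 10 minus oxidation state +2 gives a d⁸ configuration for Ni²⁺.
Octahedral (high-spin): t₂g⁶ eg², CFSE = 6(−0.4) + 2(+0.6) = -1.2Δ_oct = -1.2 × 180 = -216 kJ/mol.
Tetrahedral e⁴ t₂⁴ gives -0.8Δₜ = -0.8 × (4/9) × 180 = -64 kJ/mol.
Subtracting, OSPE = -216 − (-64) = -152 kJ/mol.

-152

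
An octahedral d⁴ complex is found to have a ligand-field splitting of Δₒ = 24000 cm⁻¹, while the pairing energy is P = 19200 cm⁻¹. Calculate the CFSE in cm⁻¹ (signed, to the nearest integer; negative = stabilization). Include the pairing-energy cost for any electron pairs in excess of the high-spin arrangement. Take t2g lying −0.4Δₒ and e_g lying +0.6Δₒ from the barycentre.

-19200

Δₒ > P, so pairing is preferred: the ground state is low-spin.
Filling d⁴ accordingly: t2g^4 e_g^0.
Orbital CFSE = -1.6Δₒ = -1.6 × 24000 = -38400 cm⁻¹.
Excess pairs vs high-spin: 1 − 0 = 1; pairing cost = +19200 cm⁻¹.
Net CFSE = -38400 + 19200 = -19200 cm⁻¹.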